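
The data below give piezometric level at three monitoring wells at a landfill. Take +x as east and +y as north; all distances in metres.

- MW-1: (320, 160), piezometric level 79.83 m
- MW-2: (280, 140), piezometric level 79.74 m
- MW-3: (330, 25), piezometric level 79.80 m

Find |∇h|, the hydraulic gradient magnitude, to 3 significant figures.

0.00210

Three-point gradient (reference MW-1): Δ to MW-2 = (-40, -20, -0.09), Δ to MW-3 = (10, -135, -0.03).
∂h/∂x = +0.002063, ∂h/∂y = +0.0003750 (det = 5600).
|∇h| = √(0.002063² + 0.0003750²) = 0.002097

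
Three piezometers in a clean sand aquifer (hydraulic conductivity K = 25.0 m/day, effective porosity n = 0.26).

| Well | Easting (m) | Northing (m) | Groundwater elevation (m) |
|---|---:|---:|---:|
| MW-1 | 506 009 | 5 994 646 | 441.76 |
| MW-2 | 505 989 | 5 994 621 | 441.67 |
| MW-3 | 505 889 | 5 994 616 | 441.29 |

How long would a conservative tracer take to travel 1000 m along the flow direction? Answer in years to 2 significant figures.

Differences from MW-1: to MW-2 (Δx, Δy, Δh) = (-20, -25, -0.09); to MW-3 = (-120, -30, -0.47).
Determinant of the coordinate differences = (-20)·(-30) − (-120)·(-25) = -2400.
∂h/∂x = [(-0.09)·(-30) − (-0.47)·(-25)] / -2400 = +0.003771
∂h/∂y = [(-20)·(-0.47) − (-120)·(-0.09)] / -2400 = +0.0005833
|∇h| = √(0.003771² + 0.0005833²) = 0.003816
Seepage velocity v = K·i/n = 25.0 × 0.003816 / 0.26 = 0.3669 m/day.
t = 1000 / 0.3669 = 2726 days = 7.46 years.

7.5 years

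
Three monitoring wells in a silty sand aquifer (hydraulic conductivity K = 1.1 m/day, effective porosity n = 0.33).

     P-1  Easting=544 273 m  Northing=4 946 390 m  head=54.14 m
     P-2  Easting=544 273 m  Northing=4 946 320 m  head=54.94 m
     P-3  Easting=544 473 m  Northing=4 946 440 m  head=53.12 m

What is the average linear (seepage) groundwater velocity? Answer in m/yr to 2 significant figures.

14 m/yr

With h = a·x + b·y + c and P-1 as origin, the differences give:
  0·a + (-70)·b = +0.80
  200·a + 50·b = -1.02
Eliminate b (×50 and ×(-70), subtract): 14000·a = -31.400 → a = ∂h/∂x = -0.002243
Back-substitute: b = ∂h/∂y = -0.01143.
|∇h| = √(-0.002243² + -0.01143²) = 0.01165
Seepage velocity v = K·i/n = 1.1 × 0.01165 / 0.33 = 0.03883 m/day = 14.18 m/yr.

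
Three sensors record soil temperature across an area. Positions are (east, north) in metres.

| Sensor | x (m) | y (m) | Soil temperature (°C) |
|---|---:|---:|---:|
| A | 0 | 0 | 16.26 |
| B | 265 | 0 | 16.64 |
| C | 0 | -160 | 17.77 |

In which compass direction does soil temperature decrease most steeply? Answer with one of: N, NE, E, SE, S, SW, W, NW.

N

∂T/∂x = (16.64 − 16.26) / (265 − 0) = +0.001434
∂T/∂y = (17.77 − 16.26) / (-160 − 0) = -0.009437
Steepest decrease is along −∇f = (-0.001434 E, +0.009437 N) → north.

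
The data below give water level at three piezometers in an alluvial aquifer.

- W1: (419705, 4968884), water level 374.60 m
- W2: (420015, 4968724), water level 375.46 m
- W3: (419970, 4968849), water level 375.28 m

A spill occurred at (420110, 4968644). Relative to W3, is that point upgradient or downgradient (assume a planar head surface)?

Differences from W1: to W2 (Δx, Δy, Δh) = (310, -160, +0.86); to W3 = (265, -35, +0.68).
Solve a·Δx + b·Δy = Δh: det = 310·(-35) − 265·(-160) = 31550.
∂h/∂x = [(+0.86)·(-35) − (+0.68)·(-160)] / 31550 = +0.002494
∂h/∂y = [310·(+0.68) − 265·(+0.86)] / 31550 = -0.0005420
Head at (420110, 4968644) = 374.60 + (+0.002494)·(405) + (-0.0005420)·(-240) = 375.74 m.
That is higher than the 375.28 m at W3, so the point is upgradient.

upgradient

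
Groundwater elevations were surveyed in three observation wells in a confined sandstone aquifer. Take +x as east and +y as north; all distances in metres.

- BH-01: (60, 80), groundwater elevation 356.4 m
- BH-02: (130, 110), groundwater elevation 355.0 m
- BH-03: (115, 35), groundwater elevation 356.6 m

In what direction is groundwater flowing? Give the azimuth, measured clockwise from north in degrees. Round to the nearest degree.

Differences from BH-01: to BH-02 (Δx, Δy, Δh) = (70, 30, -1.4); to BH-03 = (55, -45, +0.2).
Determinant of the coordinate differences = 70·(-45) − 55·30 = -4800.
∂h/∂x = [(-1.4)·(-45) − (+0.2)·30] / -4800 = -0.01187
∂h/∂y = [70·(+0.2) − 55·(-1.4)] / -4800 = -0.01896
Flow direction (−∇h) has components (+0.01187 E, +0.01896 N).
Azimuth = atan2(E, N) = atan2(+0.01187, +0.01896) = 32.1° ≈ 032°.

032°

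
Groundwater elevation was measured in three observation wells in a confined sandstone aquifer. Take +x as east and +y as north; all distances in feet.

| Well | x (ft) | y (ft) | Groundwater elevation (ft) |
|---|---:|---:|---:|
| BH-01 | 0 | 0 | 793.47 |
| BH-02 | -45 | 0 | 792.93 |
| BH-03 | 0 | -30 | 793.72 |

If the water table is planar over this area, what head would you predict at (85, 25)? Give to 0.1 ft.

∂h/∂x = (792.93 − 793.47) / (-45 − 0) = +0.01200
∂h/∂y = (793.72 − 793.47) / (-30 − 0) = -0.008333
h(85, 25) = 793.47 + (+0.01200)·(85) + (-0.008333)·(25) = 793.47 +1.020 -0.208 = 794.282 ft.

794.3 ft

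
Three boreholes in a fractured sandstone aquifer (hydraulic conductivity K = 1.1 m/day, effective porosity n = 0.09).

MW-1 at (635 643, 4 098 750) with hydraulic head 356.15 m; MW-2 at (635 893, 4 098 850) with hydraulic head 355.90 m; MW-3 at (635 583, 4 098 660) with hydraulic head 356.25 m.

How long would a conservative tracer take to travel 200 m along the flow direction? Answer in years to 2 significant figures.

46 years

Differences from MW-1: to MW-2 (Δx, Δy, Δh) = (250, 100, -0.25); to MW-3 = (-60, -90, +0.10).
Determinant of the coordinate differences = 250·(-90) − (-60)·100 = -16500.
∂h/∂x = [(-0.25)·(-90) − (+0.10)·100] / -16500 = -0.0007576
∂h/∂y = [250·(+0.10) − (-60)·(-0.25)] / -16500 = -0.0006061
|∇h| = √(-0.0007576² + -0.0006061²) = 0.0009702
Seepage velocity v = K·i/n = 1.1 × 0.0009702 / 0.09 = 0.01186 m/day.
t = 200 / 0.01186 = 1.686e+04 days = 46.2 years.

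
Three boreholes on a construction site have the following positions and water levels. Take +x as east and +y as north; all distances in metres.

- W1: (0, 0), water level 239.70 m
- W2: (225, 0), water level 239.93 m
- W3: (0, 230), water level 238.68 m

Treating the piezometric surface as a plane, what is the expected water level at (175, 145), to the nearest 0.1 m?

239.2 m

∂h/∂x = (239.93 − 239.70) / (225 − 0) = +0.001022
∂h/∂y = (238.68 − 239.70) / (230 − 0) = -0.004435
h(175, 145) = 239.70 + (+0.001022)·(175) + (-0.004435)·(145) = 239.70 +0.179 -0.643 = 239.236 m.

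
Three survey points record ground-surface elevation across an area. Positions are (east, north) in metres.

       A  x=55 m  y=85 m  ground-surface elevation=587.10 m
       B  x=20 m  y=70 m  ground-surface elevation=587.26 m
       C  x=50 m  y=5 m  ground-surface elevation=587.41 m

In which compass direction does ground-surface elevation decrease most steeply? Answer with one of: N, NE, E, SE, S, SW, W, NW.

Three-point gradient (reference A): Δ to B = (-35, -15, +0.16), Δ to C = (-5, -80, +0.31).
∂z/∂x = -0.002991, ∂z/∂y = -0.003688 (det = 2725).
Steepest decrease is along −∇f = (+0.002991 E, +0.003688 N) → northeast.

NE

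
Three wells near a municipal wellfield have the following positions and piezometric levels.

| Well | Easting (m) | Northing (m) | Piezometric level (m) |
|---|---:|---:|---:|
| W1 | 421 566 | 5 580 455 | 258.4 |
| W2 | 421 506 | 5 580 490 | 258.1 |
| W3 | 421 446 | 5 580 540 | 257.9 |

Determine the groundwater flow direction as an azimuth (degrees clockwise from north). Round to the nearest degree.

233°

Taking W1 as reference: W2−W1 = (-60, 35, -0.3); W3−W1 = (-120, 85, -0.5).
Solve a·Δx + b·Δy = Δh: det = (-60)·85 − (-120)·35 = -900.
∂h/∂x = [(-0.3)·85 − (-0.5)·35] / -900 = +0.008889
∂h/∂y = [(-60)·(-0.5) − (-120)·(-0.3)] / -900 = +0.006667
Flow direction (−∇h) has components (-0.008889 E, -0.006667 N).
Azimuth = atan2(E, N) = atan2(-0.008889, -0.006667) = 233.1° ≈ 233°.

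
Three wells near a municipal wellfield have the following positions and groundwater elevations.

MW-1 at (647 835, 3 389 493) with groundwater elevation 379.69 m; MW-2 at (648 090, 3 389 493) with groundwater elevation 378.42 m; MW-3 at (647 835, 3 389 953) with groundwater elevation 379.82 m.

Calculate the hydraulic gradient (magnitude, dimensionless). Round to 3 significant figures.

0.00499

∂h/∂x = (378.42 − 379.69) / (648090 − 647835) = -0.004980
∂h/∂y = (379.82 − 379.69) / (3389953 − 3389493) = +0.0002826
|∇h| = √(-0.004980² + 0.0002826²) = 0.004988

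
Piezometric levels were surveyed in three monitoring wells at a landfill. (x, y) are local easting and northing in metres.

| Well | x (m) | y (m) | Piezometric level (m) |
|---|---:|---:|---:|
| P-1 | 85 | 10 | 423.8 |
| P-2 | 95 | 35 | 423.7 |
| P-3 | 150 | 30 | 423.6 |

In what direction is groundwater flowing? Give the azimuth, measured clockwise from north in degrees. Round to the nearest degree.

034°

Differences from P-1: to P-2 (Δx, Δy, Δh) = (10, 25, -0.1); to P-3 = (65, 20, -0.2).
Solve a·Δx + b·Δy = Δh: det = 10·20 − 65·25 = -1425.
∂h/∂x = [(-0.1)·20 − (-0.2)·25] / -1425 = -0.002105
∂h/∂y = [10·(-0.2) − 65·(-0.1)] / -1425 = -0.003158
Flow direction (−∇h) has components (+0.002105 E, +0.003158 N).
Azimuth = atan2(E, N) = atan2(+0.002105, +0.003158) = 33.7° ≈ 034°.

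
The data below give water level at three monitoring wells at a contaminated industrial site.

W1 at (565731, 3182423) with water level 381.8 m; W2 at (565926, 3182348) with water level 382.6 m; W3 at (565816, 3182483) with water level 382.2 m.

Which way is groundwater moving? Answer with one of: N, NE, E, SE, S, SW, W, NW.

W

Taking W1 as reference: W2−W1 = (195, -75, +0.8); W3−W1 = (85, 60, +0.4).
Solve a·Δx + b·Δy = Δh: det = 195·60 − 85·(-75) = 18075.
∂h/∂x = [(+0.8)·60 − (+0.4)·(-75)] / 18075 = +0.004315
∂h/∂y = [195·(+0.4) − 85·(+0.8)] / 18075 = +0.0005533
Flow = −∇h = (-0.004315 east, -0.0005533 north), which points west.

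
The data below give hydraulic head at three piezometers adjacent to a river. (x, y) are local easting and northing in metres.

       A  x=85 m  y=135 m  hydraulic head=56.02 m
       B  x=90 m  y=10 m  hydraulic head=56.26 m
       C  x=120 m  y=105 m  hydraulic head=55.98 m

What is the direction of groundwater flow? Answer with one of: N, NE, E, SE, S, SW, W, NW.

NE

With h = a·x + b·y + c and A as origin, the differences give:
  5·a + (-125)·b = +0.24
  35·a + (-30)·b = -0.04
Eliminate b (×(-30) and ×(-125), subtract): 4225·a = -12.200 → a = ∂h/∂x = -0.002888
Back-substitute: b = ∂h/∂y = -0.002036.
Flow = −∇h = (+0.002888 east, +0.002036 north), which points northeast.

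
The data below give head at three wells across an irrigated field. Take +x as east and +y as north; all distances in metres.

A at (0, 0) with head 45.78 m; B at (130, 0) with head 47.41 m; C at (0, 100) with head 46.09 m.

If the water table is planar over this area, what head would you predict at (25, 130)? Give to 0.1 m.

∂h/∂x = (47.41 − 45.78) / (130 − 0) = +0.01254
∂h/∂y = (46.09 − 45.78) / (100 − 0) = +0.003100
h(25, 130) = 45.78 + (+0.01254)·(25) + (+0.003100)·(130) = 45.78 +0.313 +0.403 = 46.496 m.

46.5 m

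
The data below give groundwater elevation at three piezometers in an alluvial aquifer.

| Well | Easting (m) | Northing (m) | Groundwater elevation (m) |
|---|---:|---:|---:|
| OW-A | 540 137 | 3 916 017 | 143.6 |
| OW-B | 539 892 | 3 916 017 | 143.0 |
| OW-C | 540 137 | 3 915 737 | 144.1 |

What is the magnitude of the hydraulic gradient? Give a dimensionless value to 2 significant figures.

0.0030

∂h/∂x = (143.0 − 143.6) / (539892 − 540137) = +0.002449
∂h/∂y = (144.1 − 143.6) / (3915737 − 3916017) = -0.001786
|∇h| = √(0.002449² + -0.001786²) = 0.003031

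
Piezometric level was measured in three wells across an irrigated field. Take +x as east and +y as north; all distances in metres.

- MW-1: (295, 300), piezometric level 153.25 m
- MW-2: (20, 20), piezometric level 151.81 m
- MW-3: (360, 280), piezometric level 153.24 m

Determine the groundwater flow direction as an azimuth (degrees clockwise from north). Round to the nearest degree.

With h = a·x + b·y + c and MW-1 as origin, the differences give:
  (-275)·a + (-280)·b = -1.44
  65·a + (-20)·b = -0.01
Eliminate b (×(-20) and ×(-280), subtract): 23700·a = 26.000 → a = ∂h/∂x = +0.001097
Back-substitute: b = ∂h/∂y = +0.004065.
Flow direction (−∇h) has components (-0.001097 E, -0.004065 N).
Azimuth = atan2(E, N) = atan2(-0.001097, -0.004065) = 195.1° ≈ 195°.

195°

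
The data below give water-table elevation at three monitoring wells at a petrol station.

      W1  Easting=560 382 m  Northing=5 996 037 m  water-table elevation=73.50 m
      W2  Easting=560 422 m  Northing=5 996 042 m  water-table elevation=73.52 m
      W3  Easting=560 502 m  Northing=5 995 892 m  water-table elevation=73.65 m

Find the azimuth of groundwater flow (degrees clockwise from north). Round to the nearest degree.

Differences from W1: to W2 (Δx, Δy, Δh) = (40, 5, +0.02); to W3 = (120, -145, +0.15).
Solve a·Δx + b·Δy = Δh: det = 40·(-145) − 120·5 = -6400.
∂h/∂x = [(+0.02)·(-145) − (+0.15)·5] / -6400 = +0.0005703
∂h/∂y = [40·(+0.15) − 120·(+0.02)] / -6400 = -0.0005625
Flow direction (−∇h) has components (-0.0005703 E, +0.0005625 N).
Azimuth = atan2(E, N) = atan2(-0.0005703, +0.0005625) = 314.6° ≈ 315°.

315°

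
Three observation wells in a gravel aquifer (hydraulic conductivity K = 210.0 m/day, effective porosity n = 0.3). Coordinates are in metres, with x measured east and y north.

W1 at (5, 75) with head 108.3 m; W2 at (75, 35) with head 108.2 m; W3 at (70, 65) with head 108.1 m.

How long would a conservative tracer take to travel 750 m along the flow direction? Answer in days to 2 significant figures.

With h = a·x + b·y + c and W1 as origin, the differences give:
  70·a + (-40)·b = -0.1
  65·a + (-10)·b = -0.2
Eliminate b (×(-10) and ×(-40), subtract): 1900·a = -7.00 → a = ∂h/∂x = -0.003684
Back-substitute: b = ∂h/∂y = -0.003947.
|∇h| = √(-0.003684² + -0.003947²) = 0.005399
Seepage velocity v = K·i/n = 210.0 × 0.005399 / 0.3 = 3.779 m/day.
t = 750 / 3.779 = 198.5 days.

200 days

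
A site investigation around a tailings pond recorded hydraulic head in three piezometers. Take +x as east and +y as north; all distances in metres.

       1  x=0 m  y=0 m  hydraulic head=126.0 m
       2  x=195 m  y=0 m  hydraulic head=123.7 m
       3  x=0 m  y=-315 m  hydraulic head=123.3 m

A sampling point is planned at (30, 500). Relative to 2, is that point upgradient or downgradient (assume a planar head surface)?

∂h/∂x = (123.7 − 126.0) / (195 − 0) = -0.01179
∂h/∂y = (123.3 − 126.0) / (-315 − 0) = +0.008571
Head at (30, 500) = 126.0 + (-0.01179)·(30) + (+0.008571)·(500) = 129.93 m.
That is higher than the 123.7 m at 2, so the point is upgradient.

upgradient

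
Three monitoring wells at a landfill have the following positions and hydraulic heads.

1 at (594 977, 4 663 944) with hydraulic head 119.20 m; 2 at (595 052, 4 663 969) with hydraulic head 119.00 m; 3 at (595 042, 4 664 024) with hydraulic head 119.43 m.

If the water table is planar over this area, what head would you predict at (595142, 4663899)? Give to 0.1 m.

118.1 m

Differences from 1: to 2 (Δx, Δy, Δh) = (75, 25, -0.20); to 3 = (65, 80, +0.23).
Determinant of the coordinate differences = 75·80 − 65·25 = 4375.
∂h/∂x = [(-0.20)·80 − (+0.23)·25] / 4375 = -0.004971
∂h/∂y = [75·(+0.23) − 65·(-0.20)] / 4375 = +0.006914
h(595142, 4663899) = 119.20 + (-0.004971)·(165) + (+0.006914)·(-45) = 119.20 -0.820 -0.311 = 118.069 m.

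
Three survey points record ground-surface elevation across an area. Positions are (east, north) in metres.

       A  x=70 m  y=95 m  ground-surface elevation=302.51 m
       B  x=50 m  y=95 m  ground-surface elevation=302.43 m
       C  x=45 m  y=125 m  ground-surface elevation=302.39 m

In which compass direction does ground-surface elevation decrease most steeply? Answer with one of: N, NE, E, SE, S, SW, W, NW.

With z = a·x + b·y + c and A as origin, the differences give:
  (-20)·a + 0·b = -0.08
  (-25)·a + 30·b = -0.12
Eliminate b (×30 and ×0, subtract): -600·a = -2.400 → a = ∂z/∂x = +0.004000
Back-substitute: b = ∂z/∂y = -0.0006667.
Steepest decrease is along −∇f = (-0.004000 E, +0.0006667 N) → west.

W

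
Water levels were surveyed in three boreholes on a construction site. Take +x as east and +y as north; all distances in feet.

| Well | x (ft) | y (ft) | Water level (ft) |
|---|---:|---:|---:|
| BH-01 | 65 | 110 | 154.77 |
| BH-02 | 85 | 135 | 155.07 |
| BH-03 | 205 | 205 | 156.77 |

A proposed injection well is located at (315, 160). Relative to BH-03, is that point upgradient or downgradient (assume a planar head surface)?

Taking BH-01 as reference: BH-02−BH-01 = (20, 25, +0.30); BH-03−BH-01 = (140, 95, +2.00).
Solve a·Δx + b·Δy = Δh: det = 20·95 − 140·25 = -1600.
∂h/∂x = [(+0.30)·95 − (+2.00)·25] / -1600 = +0.01344
∂h/∂y = [20·(+2.00) − 140·(+0.30)] / -1600 = +0.001250
Head at (315, 160) = 154.77 + (+0.01344)·(250) + (+0.001250)·(50) = 158.19 ft.
That is higher than the 156.77 ft at BH-03, so the point is upgradient.

upgradient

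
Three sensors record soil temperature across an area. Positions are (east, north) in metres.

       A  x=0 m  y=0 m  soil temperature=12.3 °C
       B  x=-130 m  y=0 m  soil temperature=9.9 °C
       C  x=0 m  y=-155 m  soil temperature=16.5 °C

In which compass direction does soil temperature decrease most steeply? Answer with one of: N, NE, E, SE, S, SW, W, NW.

∂T/∂x = (9.9 − 12.3) / (-130 − 0) = +0.01846
∂T/∂y = (16.5 − 12.3) / (-155 − 0) = -0.02710
Steepest decrease is along −∇f = (-0.01846 E, +0.02710 N) → northwest.

NW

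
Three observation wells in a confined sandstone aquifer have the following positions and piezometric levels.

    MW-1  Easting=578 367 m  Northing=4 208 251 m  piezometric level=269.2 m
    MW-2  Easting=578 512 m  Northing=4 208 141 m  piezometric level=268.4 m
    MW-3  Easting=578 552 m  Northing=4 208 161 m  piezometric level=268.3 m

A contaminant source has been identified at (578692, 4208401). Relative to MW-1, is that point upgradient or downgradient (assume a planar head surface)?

Taking MW-1 as reference: MW-2−MW-1 = (145, -110, -0.8); MW-3−MW-1 = (185, -90, -0.9).
Determinant of the coordinate differences = 145·(-90) − 185·(-110) = 7300.
∂h/∂x = [(-0.8)·(-90) − (-0.9)·(-110)] / 7300 = -0.003699
∂h/∂y = [145·(-0.9) − 185·(-0.8)] / 7300 = +0.002397
Head at (578692, 4208401) = 269.2 + (-0.003699)·(325) + (+0.002397)·(150) = 268.36 m.
That is lower than the 269.2 m at MW-1, so the point is downgradient.

downgradient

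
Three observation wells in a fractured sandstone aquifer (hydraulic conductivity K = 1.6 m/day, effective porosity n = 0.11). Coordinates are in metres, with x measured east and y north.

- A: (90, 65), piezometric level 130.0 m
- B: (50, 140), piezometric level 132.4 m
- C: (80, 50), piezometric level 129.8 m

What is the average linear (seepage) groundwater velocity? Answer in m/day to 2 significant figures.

0.41 m/day

Differences from A: to B (Δx, Δy, Δh) = (-40, 75, +2.4); to C = (-10, -15, -0.2).
Solve a·Δx + b·Δy = Δh: det = (-40)·(-15) − (-10)·75 = 1350.
∂h/∂x = [(+2.4)·(-15) − (-0.2)·75] / 1350 = -0.01556
∂h/∂y = [(-40)·(-0.2) − (-10)·(+2.4)] / 1350 = +0.02370
|∇h| = √(-0.01556² + 0.02370²) = 0.02835
Seepage velocity v = K·i/n = 1.6 × 0.02835 / 0.11 = 0.4124 m/day.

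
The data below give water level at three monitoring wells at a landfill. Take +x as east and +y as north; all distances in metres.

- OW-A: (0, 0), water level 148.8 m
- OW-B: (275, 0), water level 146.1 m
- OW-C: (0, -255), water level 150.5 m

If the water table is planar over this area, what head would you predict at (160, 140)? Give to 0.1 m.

146.3 m

∂h/∂x = (146.1 − 148.8) / (275 − 0) = -0.009818
∂h/∂y = (150.5 − 148.8) / (-255 − 0) = -0.006667
h(160, 140) = 148.8 + (-0.009818)·(160) + (-0.006667)·(140) = 148.8 -1.571 -0.933 = 146.296 m.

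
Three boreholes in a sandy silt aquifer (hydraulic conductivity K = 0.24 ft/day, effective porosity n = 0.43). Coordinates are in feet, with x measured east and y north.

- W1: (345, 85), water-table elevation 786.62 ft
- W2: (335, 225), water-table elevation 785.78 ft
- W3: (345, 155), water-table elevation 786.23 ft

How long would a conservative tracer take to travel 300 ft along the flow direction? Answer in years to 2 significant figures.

With h = a·x + b·y + c and W1 as origin, the differences give:
  (-10)·a + 140·b = -0.84
  0·a + 70·b = -0.39
Eliminate b (×70 and ×140, subtract): -700·a = -4.200 → a = ∂h/∂x = +0.006000
Back-substitute: b = ∂h/∂y = -0.005571.
|∇h| = √(0.006000² + -0.005571²) = 0.008188
Seepage velocity v = K·i/n = 0.24 × 0.008188 / 0.43 = 0.00457 ft/day.
t = 300 / 0.00457 = 6.565e+04 days = 180 years.

180 years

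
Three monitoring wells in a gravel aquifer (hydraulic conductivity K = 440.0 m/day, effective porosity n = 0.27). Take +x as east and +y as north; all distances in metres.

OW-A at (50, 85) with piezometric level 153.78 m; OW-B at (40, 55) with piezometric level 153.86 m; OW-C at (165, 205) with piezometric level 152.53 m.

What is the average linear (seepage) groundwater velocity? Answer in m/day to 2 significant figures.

With h = a·x + b·y + c and OW-A as origin, the differences give:
  (-10)·a + (-30)·b = +0.08
  115·a + 120·b = -1.25
Eliminate b (×120 and ×(-30), subtract): 2250·a = -27.900 → a = ∂h/∂x = -0.01240
Back-substitute: b = ∂h/∂y = +0.001467.
|∇h| = √(-0.01240² + 0.001467²) = 0.01249
Seepage velocity v = K·i/n = 440.0 × 0.01249 / 0.27 = 20.35 m/day.

20 m/day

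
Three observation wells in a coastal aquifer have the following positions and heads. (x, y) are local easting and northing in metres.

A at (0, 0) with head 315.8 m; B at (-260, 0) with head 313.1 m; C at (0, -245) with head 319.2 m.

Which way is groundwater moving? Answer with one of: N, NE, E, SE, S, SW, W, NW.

NW

∂h/∂x = (313.1 − 315.8) / (-260 − 0) = +0.01038
∂h/∂y = (319.2 − 315.8) / (-245 − 0) = -0.01388
Flow = −∇h = (-0.01038 east, +0.01388 north), which points northwest.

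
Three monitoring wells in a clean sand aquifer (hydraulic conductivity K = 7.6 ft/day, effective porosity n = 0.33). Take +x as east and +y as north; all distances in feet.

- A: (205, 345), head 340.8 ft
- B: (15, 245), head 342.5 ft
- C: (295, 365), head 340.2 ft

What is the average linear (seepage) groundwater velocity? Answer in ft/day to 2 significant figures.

0.21 ft/day

Three-point gradient (reference A): Δ to B = (-190, -100, +1.7), Δ to C = (90, 20, -0.6).
∂h/∂x = -0.005000, ∂h/∂y = -0.007500 (det = 5200).
|∇h| = √(-0.005000² + -0.007500²) = 0.009014
Seepage velocity v = K·i/n = 7.6 × 0.009014 / 0.33 = 0.2076 ft/day.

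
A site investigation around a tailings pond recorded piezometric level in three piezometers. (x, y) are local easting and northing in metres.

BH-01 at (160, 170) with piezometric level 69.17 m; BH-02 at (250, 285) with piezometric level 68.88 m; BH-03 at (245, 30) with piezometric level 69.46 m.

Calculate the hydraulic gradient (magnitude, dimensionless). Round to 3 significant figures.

With h = a·x + b·y + c and BH-01 as origin, the differences give:
  90·a + 115·b = -0.29
  85·a + (-140)·b = +0.29
Eliminate b (×(-140) and ×115, subtract): -22375·a = 7.250 → a = ∂h/∂x = -0.0003240
Back-substitute: b = ∂h/∂y = -0.002268.
|∇h| = √(-0.0003240² + -0.002268²) = 0.002291

0.00229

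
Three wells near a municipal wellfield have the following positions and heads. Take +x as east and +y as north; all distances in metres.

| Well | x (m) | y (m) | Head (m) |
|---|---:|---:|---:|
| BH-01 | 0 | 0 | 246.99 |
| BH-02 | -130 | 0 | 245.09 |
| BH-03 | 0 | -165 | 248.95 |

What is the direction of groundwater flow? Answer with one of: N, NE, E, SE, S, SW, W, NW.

NW

∂h/∂x = (245.09 − 246.99) / (-130 − 0) = +0.01462
∂h/∂y = (248.95 − 246.99) / (-165 − 0) = -0.01188
Flow = −∇h = (-0.01462 east, +0.01188 north), which points northwest.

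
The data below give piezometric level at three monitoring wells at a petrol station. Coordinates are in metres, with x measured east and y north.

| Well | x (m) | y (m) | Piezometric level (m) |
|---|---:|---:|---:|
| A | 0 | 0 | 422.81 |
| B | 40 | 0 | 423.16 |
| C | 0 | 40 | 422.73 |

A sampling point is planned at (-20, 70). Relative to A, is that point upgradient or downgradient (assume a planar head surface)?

∂h/∂x = (423.16 − 422.81) / (40 − 0) = +0.008750
∂h/∂y = (422.73 − 422.81) / (40 − 0) = -0.002000
Head at (-20, 70) = 422.81 + (+0.008750)·(-20) + (-0.002000)·(70) = 422.50 m.
That is lower than the 422.81 m at A, so the point is downgradient.

downgradient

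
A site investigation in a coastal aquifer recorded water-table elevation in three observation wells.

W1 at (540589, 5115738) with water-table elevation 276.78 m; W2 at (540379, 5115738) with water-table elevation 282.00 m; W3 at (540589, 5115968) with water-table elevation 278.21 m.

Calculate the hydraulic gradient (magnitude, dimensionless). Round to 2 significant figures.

0.026

∂h/∂x = (282.00 − 276.78) / (540379 − 540589) = -0.02486
∂h/∂y = (278.21 − 276.78) / (5115968 − 5115738) = +0.006217
|∇h| = √(-0.02486² + 0.006217²) = 0.02563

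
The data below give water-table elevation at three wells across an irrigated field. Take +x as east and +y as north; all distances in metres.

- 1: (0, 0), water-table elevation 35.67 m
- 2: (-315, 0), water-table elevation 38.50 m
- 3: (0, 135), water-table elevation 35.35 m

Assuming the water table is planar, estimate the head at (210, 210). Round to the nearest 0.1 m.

∂h/∂x = (38.50 − 35.67) / (-315 − 0) = -0.008984
∂h/∂y = (35.35 − 35.67) / (135 − 0) = -0.002370
h(210, 210) = 35.67 + (-0.008984)·(210) + (-0.002370)·(210) = 35.67 -1.887 -0.498 = 33.286 m.

33.3 m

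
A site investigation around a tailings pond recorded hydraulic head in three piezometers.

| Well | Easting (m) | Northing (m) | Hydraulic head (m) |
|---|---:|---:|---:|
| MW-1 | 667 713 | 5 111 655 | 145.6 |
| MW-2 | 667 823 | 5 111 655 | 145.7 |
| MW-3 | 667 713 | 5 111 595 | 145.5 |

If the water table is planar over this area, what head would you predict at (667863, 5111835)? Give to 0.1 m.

∂h/∂x = (145.7 − 145.6) / (667823 − 667713) = +0.0009091
∂h/∂y = (145.5 − 145.6) / (5111595 − 5111655) = +0.001667
h(667863, 5111835) = 145.6 + (+0.0009091)·(150) + (+0.001667)·(180) = 145.6 +0.136 +0.300 = 146.036 m.

146.0 m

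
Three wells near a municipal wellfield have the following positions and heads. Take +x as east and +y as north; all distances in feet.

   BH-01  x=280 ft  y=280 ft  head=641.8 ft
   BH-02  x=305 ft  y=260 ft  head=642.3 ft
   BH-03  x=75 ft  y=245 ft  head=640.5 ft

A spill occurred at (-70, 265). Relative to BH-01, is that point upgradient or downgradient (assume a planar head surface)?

downgradient

Three-point gradient (reference BH-01): Δ to BH-02 = (25, -20, +0.5), Δ to BH-03 = (-205, -35, -1.3).
∂h/∂x = +0.008744, ∂h/∂y = -0.01407 (det = -4975).
Head at (-70, 265) = 641.8 + (+0.008744)·(-350) + (-0.01407)·(-15) = 638.95 ft.
That is lower than the 641.8 ft at BH-01, so the point is downgradient.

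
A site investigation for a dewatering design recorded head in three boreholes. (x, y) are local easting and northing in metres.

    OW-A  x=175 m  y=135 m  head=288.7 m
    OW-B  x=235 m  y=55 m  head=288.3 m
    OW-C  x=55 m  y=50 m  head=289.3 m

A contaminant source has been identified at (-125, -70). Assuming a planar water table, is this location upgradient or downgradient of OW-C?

upgradient

With h = a·x + b·y + c and OW-A as origin, the differences give:
  60·a + (-80)·b = -0.4
  (-120)·a + (-85)·b = +0.6
Eliminate b (×(-85) and ×(-80), subtract): -14700·a = 82.00 → a = ∂h/∂x = -0.005578
Back-substitute: b = ∂h/∂y = +0.0008163.
Head at (-125, -70) = 288.7 + (-0.005578)·(-300) + (+0.0008163)·(-205) = 290.21 m.
That is higher than the 289.3 m at OW-C, so the point is upgradient.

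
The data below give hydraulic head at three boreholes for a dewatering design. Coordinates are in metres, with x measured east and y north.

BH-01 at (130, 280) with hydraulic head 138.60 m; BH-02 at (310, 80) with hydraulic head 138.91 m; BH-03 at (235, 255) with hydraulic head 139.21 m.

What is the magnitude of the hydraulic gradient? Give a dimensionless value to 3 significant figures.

Taking BH-01 as reference: BH-02−BH-01 = (180, -200, +0.31); BH-03−BH-01 = (105, -25, +0.61).
Solve a·Δx + b·Δy = Δh: det = 180·(-25) − 105·(-200) = 16500.
∂h/∂x = [(+0.31)·(-25) − (+0.61)·(-200)] / 16500 = +0.006924
∂h/∂y = [180·(+0.61) − 105·(+0.31)] / 16500 = +0.004682
|∇h| = √(0.006924² + 0.004682²) = 0.008358

0.00836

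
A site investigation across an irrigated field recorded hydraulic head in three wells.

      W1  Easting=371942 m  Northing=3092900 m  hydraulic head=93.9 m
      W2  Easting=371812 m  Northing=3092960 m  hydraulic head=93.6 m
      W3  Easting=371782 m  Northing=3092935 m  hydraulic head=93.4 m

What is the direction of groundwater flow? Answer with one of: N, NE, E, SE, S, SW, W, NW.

Taking W1 as reference: W2−W1 = (-130, 60, -0.3); W3−W1 = (-160, 35, -0.5).
Determinant of the coordinate differences = (-130)·35 − (-160)·60 = 5050.
∂h/∂x = [(-0.3)·35 − (-0.5)·60] / 5050 = +0.003861
∂h/∂y = [(-130)·(-0.5) − (-160)·(-0.3)] / 5050 = +0.003366
Flow = −∇h = (-0.003861 east, -0.003366 north), which points southwest.

SW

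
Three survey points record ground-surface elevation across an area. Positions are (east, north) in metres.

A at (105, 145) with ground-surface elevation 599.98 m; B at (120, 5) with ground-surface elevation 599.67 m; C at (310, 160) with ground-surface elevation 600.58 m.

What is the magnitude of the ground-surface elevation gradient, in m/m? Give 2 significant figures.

With z = a·x + b·y + c and A as origin, the differences give:
  15·a + (-140)·b = -0.31
  205·a + 15·b = +0.60
Eliminate b (×15 and ×(-140), subtract): 28925·a = 79.350 → a = ∂z/∂x = +0.002743
Back-substitute: b = ∂z/∂y = +0.002508.
|∇f| = √(0.002743² + 0.002508²) = 0.003717 m/m

0.0037 m/m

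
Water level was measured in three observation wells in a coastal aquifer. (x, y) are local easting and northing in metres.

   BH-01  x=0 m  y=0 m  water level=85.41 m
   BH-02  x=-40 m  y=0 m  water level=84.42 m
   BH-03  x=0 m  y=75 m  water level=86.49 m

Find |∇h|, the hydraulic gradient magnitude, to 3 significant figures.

∂h/∂x = (84.42 − 85.41) / (-40 − 0) = +0.02475
∂h/∂y = (86.49 − 85.41) / (75 − 0) = +0.01440
|∇h| = √(0.02475² + 0.01440²) = 0.02863

0.0286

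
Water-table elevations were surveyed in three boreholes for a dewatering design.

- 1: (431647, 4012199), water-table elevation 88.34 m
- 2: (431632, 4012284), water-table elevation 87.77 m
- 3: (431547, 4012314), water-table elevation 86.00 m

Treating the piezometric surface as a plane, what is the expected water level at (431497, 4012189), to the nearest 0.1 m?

Taking 1 as reference: 2−1 = (-15, 85, -0.57); 3−1 = (-100, 115, -2.34).
Determinant of the coordinate differences = (-15)·115 − (-100)·85 = 6775.
∂h/∂x = [(-0.57)·115 − (-2.34)·85] / 6775 = +0.01968
∂h/∂y = [(-15)·(-2.34) − (-100)·(-0.57)] / 6775 = -0.003232
h(431497, 4012189) = 88.34 + (+0.01968)·(-150) + (-0.003232)·(-10) = 88.34 -2.952 +0.032 = 85.420 m.

85.4 m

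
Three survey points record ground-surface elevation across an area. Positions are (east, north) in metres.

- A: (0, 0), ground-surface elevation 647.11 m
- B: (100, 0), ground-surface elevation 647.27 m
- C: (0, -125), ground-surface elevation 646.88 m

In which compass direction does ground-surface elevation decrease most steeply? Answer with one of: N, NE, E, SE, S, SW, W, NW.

∂z/∂x = (647.27 − 647.11) / (100 − 0) = +0.001600
∂z/∂y = (646.88 − 647.11) / (-125 − 0) = +0.001840
Steepest decrease is along −∇f = (-0.001600 E, -0.001840 N) → southwest.

SW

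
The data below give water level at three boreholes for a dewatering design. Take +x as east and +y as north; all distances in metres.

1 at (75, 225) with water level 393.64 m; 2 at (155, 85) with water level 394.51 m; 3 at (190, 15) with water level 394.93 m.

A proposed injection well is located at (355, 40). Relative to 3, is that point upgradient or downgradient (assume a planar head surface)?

Taking 1 as reference: 2−1 = (80, -140, +0.87); 3−1 = (115, -210, +1.29).
Determinant of the coordinate differences = 80·(-210) − 115·(-140) = -700.
∂h/∂x = [(+0.87)·(-210) − (+1.29)·(-140)] / -700 = +0.003000
∂h/∂y = [80·(+1.29) − 115·(+0.87)] / -700 = -0.004500
Head at (355, 40) = 393.64 + (+0.003000)·(280) + (-0.004500)·(-185) = 395.31 m.
That is higher than the 394.93 m at 3, so the point is upgradient.

upgradient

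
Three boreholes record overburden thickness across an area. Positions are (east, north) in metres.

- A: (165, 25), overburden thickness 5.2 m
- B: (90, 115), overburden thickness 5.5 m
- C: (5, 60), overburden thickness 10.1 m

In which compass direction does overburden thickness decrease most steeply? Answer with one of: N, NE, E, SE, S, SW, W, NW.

Differences from A: to B (Δx, Δy, Δh) = (-75, 90, +0.3); to C = (-160, 35, +4.9).
Solve a·Δx + b·Δy = Δd: det = (-75)·35 − (-160)·90 = 11775.
∂d/∂x = [(+0.3)·35 − (+4.9)·90] / 11775 = -0.03656
∂d/∂y = [(-75)·(+4.9) − (-160)·(+0.3)] / 11775 = -0.02713
Steepest decrease is along −∇f = (+0.03656 E, +0.02713 N) → northeast.

NE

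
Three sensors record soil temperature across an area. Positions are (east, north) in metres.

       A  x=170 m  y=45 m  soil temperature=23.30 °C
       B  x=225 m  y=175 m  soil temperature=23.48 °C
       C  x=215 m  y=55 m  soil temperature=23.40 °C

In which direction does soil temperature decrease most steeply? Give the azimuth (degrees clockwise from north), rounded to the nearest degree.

Differences from A: to B (Δx, Δy, Δh) = (55, 130, +0.18); to C = (45, 10, +0.10).
Determinant of the coordinate differences = 55·10 − 45·130 = -5300.
∂T/∂x = [(+0.18)·10 − (+0.10)·130] / -5300 = +0.002113
∂T/∂y = [55·(+0.10) − 45·(+0.18)] / -5300 = +0.0004906
Steepest decrease is along −∇f: components (-0.002113 E, -0.0004906 N).
Azimuth = atan2(-0.002113, -0.0004906) = 256.9° ≈ 257°.

257°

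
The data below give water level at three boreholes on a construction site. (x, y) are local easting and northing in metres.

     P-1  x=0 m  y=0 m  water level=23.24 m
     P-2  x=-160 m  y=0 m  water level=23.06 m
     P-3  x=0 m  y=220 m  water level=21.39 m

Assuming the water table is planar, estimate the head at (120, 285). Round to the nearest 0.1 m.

21.0 m

∂h/∂x = (23.06 − 23.24) / (-160 − 0) = +0.001125
∂h/∂y = (21.39 − 23.24) / (220 − 0) = -0.008409
h(120, 285) = 23.24 + (+0.001125)·(120) + (-0.008409)·(285) = 23.24 +0.135 -2.397 = 20.978 m.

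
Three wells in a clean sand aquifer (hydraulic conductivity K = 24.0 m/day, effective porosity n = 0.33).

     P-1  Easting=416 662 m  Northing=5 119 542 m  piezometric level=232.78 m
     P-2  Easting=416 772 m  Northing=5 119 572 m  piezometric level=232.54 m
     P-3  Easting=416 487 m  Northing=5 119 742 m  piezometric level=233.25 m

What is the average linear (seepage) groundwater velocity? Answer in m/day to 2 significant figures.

Three-point gradient (reference P-1): Δ to P-2 = (110, 30, -0.24), Δ to P-3 = (-175, 200, +0.47).
∂h/∂x = -0.002279, ∂h/∂y = +0.0003560 (det = 27250).
|∇h| = √(-0.002279² + 0.0003560²) = 0.002307
Seepage velocity v = K·i/n = 24.0 × 0.002307 / 0.33 = 0.1678 m/day.

0.17 m/day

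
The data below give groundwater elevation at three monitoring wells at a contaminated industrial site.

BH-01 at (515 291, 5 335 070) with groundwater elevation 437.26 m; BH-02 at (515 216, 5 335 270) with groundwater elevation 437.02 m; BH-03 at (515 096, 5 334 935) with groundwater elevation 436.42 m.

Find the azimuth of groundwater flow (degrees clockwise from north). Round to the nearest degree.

Differences from BH-01: to BH-02 (Δx, Δy, Δh) = (-75, 200, -0.24); to BH-03 = (-195, -135, -0.84).
Determinant of the coordinate differences = (-75)·(-135) − (-195)·200 = 49125.
∂h/∂x = [(-0.24)·(-135) − (-0.84)·200] / 49125 = +0.004079
∂h/∂y = [(-75)·(-0.84) − (-195)·(-0.24)] / 49125 = +0.0003298
Flow direction (−∇h) has components (-0.004079 E, -0.0003298 N).
Azimuth = atan2(E, N) = atan2(-0.004079, -0.0003298) = 265.4° ≈ 265°.

265°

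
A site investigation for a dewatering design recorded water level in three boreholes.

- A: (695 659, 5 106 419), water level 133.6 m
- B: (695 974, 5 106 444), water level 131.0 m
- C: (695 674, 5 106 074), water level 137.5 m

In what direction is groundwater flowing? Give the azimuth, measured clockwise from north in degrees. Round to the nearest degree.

Taking A as reference: B−A = (315, 25, -2.6); C−A = (15, -345, +3.9).
Solve a·Δx + b·Δy = Δh: det = 315·(-345) − 15·25 = -109050.
∂h/∂x = [(-2.6)·(-345) − (+3.9)·25] / -109050 = -0.007331
∂h/∂y = [315·(+3.9) − 15·(-2.6)] / -109050 = -0.01162
Flow direction (−∇h) has components (+0.007331 E, +0.01162 N).
Azimuth = atan2(E, N) = atan2(+0.007331, +0.01162) = 32.2° ≈ 032°.

032°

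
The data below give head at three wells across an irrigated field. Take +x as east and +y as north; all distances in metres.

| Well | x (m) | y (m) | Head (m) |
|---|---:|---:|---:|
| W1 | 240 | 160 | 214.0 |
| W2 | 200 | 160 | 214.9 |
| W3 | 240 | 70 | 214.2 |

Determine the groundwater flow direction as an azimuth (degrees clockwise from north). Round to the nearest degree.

084°

With h = a·x + b·y + c and W1 as origin, the differences give:
  (-40)·a + 0·b = +0.9
  0·a + (-90)·b = +0.2
Eliminate b (×(-90) and ×0, subtract): 3600·a = -81.00 → a = ∂h/∂x = -0.02250
Back-substitute: b = ∂h/∂y = -0.002222.
Flow direction (−∇h) has components (+0.02250 E, +0.002222 N).
Azimuth = atan2(E, N) = atan2(+0.02250, +0.002222) = 84.4° ≈ 084°.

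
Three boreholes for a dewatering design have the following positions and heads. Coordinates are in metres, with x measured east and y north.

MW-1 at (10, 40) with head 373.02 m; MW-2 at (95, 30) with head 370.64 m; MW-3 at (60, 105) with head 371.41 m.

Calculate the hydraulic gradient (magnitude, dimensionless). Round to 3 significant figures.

Three-point gradient (reference MW-1): Δ to MW-2 = (85, -10, -2.38), Δ to MW-3 = (50, 65, -1.61).
∂h/∂x = -0.02835, ∂h/∂y = -0.002963 (det = 6025).
|∇h| = √(-0.02835² + -0.002963²) = 0.0285

0.0285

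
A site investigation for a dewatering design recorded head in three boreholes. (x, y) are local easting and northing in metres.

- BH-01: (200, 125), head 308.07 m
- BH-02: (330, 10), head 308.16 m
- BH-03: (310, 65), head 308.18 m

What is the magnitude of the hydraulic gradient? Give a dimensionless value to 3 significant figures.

0.00175

Differences from BH-01: to BH-02 (Δx, Δy, Δh) = (130, -115, +0.09); to BH-03 = (110, -60, +0.11).
Solve a·Δx + b·Δy = Δh: det = 130·(-60) − 110·(-115) = 4850.
∂h/∂x = [(+0.09)·(-60) − (+0.11)·(-115)] / 4850 = +0.001495
∂h/∂y = [130·(+0.11) − 110·(+0.09)] / 4850 = +0.0009072
|∇h| = √(0.001495² + 0.0009072²) = 0.001749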